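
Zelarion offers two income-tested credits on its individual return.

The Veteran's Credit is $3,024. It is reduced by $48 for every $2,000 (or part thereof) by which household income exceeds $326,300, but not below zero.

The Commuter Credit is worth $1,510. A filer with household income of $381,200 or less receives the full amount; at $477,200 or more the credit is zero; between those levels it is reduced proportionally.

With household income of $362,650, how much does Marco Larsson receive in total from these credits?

Veteran's Credit: income exceeds $326,300 by $36,350, which is 19 full-or-partial $2,000 increments; reduction = 19 × $48 = $912, leaving $2,112.
Commuter Credit: $362,650 is at or below the $381,200 threshold, so the full $1,510 applies.
Total: $2,112 + $1,510 = $3,622.

$3,622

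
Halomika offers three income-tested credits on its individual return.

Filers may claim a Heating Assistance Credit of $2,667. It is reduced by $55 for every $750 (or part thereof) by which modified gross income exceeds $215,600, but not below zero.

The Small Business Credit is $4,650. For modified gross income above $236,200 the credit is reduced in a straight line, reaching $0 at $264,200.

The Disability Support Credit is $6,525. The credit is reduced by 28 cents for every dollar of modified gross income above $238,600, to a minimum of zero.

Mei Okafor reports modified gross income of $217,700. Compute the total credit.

Heating Assistance Credit: income exceeds $215,600 by $2,100, which is 3 full-or-partial $750 increments; reduction = 3 × $55 = $165, leaving $2,502.
Small Business Credit: $217,700 is at or below the $236,200 threshold, so the full $4,650 applies.
Disability Support Credit: $217,700 is at or below the $238,600 threshold, so the full $6,525 applies.
Total: $2,502 + $4,650 + $6,525 = $13,677.

$13,677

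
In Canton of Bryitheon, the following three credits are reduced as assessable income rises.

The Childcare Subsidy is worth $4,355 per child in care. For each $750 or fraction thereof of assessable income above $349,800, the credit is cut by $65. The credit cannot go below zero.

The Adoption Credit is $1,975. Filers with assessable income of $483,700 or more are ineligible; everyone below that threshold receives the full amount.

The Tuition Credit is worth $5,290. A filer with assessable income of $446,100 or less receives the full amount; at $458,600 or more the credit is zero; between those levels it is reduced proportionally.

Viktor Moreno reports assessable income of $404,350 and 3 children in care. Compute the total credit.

$15,585

Childcare Subsidy: base = 3 × $4,355 = $13,065. income exceeds $349,800 by $54,550, which is 73 full-or-partial $750 increments; reduction = 73 × $65 = $4,745, leaving $8,320.
Adoption Credit: $404,350 is below the $483,700 cutoff, so the full $1,975 applies.
Tuition Credit: $404,350 is at or below the $446,100 threshold, so the full $5,290 applies.
Total: $8,320 + $1,975 + $5,290 = $15,585.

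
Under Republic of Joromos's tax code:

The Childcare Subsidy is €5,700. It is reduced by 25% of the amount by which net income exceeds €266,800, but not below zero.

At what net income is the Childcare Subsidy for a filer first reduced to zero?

The credit falls by 25% of each euro above €266,800, so it reaches zero when the excess is €5,700 / 25% = €22,800: income = €266,800 + €22,800 = €289,600.

€289,600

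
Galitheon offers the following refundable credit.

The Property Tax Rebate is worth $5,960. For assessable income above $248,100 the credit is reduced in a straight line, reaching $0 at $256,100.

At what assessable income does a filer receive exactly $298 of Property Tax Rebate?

$298 is 298/5,960 of the full $5,960, so 5,662/5,960 of the $8,000 range has been used: income = $248,100 + $8,000 × 5,662/5,960 = $255,700.

$255,700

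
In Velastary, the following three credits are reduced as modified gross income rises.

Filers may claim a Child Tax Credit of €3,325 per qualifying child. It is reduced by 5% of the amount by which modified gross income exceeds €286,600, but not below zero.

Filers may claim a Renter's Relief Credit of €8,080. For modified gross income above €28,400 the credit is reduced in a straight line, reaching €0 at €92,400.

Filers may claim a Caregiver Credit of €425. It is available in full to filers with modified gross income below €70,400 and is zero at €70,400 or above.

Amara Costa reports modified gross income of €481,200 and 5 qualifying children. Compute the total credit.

Child Tax Credit: base = 5 × €3,325 = €16,625. 5% of the €194,600 excess over €286,600 is €9,730; credit = €16,625 − €9,730 = €6,895.
Renter's Relief Credit: €481,200 is at or above €92,400, so the credit is €0.
Caregiver Credit: €481,200 meets or exceeds the €70,400 cutoff, so the credit is €0.
Total: €6,895 + €0 + €0 = €6,895.

€6,895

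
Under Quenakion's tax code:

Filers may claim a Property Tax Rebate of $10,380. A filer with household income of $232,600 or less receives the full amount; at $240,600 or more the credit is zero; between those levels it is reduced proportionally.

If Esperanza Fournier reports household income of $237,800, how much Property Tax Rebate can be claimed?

Property Tax Rebate: $237,800 is $5,200 into a $8,000 phase-out range, leaving 2,800/8,000 of the credit: $10,380 × 2,800/8,000 = $3,633.

$3,633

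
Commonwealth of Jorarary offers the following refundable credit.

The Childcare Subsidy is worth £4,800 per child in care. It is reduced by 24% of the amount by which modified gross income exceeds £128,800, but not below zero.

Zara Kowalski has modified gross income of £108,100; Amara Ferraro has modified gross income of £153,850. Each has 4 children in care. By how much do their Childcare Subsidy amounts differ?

Zara (£108,100): Childcare Subsidy: base = 4 × £4,800 = £19,200. £108,100 is at or below the £128,800 threshold, so the full £19,200 applies.
Amara (£153,850): Childcare Subsidy: base = 4 × £4,800 = £19,200. 24% of the £25,050 excess over £128,800 is £6,012; credit = £19,200 − £6,012 = £13,188.
Difference: |£19,200 − £13,188| = £6,012.

£6,012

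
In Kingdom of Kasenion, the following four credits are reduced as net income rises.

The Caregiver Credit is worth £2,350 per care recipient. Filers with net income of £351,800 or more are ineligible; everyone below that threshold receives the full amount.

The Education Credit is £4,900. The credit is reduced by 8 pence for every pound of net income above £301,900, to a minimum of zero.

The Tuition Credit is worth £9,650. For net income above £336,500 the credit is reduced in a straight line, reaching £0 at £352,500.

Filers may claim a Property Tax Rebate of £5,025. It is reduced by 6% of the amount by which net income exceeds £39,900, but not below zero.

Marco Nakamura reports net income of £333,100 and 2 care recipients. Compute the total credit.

Caregiver Credit: base = 2 × £2,350 = £4,700. £333,100 is below the £351,800 cutoff, so the full £4,700 applies.
Education Credit: 8% of the £31,200 excess over £301,900 is £2,496; credit = £4,900 − £2,496 = £2,404.
Tuition Credit: £333,100 is at or below the £336,500 threshold, so the full £9,650 applies.
Property Tax Rebate: 6% of the £293,200 excess over £39,900 is £17,592 ≥ base, so the credit is £0.
Total: £4,700 + £2,404 + £9,650 + £0 = £16,754.

£16,754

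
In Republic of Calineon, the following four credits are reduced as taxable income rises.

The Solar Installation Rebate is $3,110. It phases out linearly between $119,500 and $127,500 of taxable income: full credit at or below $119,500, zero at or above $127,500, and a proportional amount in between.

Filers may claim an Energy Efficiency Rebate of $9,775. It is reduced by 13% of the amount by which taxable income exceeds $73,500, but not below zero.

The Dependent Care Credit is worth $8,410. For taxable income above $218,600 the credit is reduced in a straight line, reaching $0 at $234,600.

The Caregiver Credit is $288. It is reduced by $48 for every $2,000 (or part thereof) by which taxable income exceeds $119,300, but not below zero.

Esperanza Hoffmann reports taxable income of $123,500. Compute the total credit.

$13,384

Solar Installation Rebate: $123,500 is $4,000 into a $8,000 phase-out range, leaving 4,000/8,000 of the credit: $3,110 × 4,000/8,000 = $1,555.
Energy Efficiency Rebate: 13% of the $50,000 excess over $73,500 is $6,500; credit = $9,775 − $6,500 = $3,275.
Dependent Care Credit: $123,500 is at or below the $218,600 threshold, so the full $8,410 applies.
Caregiver Credit: income exceeds $119,300 by $4,200, which is 3 full-or-partial $2,000 increments; reduction = 3 × $48 = $144, leaving $144.
Total: $1,555 + $3,275 + $8,410 + $144 = $13,384.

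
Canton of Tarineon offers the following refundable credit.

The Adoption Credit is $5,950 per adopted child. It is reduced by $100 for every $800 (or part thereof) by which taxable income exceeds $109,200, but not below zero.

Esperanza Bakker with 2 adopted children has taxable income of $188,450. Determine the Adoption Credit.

Adoption Credit: base = 2 × $5,950 = $11,900. income exceeds $109,200 by $79,250, which is 100 full-or-partial $800 increments; reduction = 100 × $100 = $10,000, leaving $1,900.

$1,900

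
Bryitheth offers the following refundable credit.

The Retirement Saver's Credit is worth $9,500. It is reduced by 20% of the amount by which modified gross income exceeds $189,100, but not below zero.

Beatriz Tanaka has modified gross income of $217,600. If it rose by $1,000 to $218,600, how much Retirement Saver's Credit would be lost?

$200

At $217,600 — 20% of the $28,500 excess over $189,100 is $5,700; credit = $9,500 − $5,700 = $3,800.
At $218,600 — 20% of the $29,500 excess over $189,100 is $5,900; credit = $9,500 − $5,900 = $3,600.
Lost: $3,800 − $3,600 = $200.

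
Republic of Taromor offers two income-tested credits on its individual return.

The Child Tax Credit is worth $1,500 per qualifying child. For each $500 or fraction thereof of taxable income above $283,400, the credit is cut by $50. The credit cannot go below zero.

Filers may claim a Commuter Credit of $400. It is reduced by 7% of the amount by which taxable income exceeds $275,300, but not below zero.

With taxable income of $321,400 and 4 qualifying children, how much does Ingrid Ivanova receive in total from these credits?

$2,200

Child Tax Credit: base = 4 × $1,500 = $6,000. income exceeds $283,400 by $38,000, which is 76 full-or-partial $500 increments; reduction = 76 × $50 = $3,800, leaving $2,200.
Commuter Credit: 7% of the $46,100 excess over $275,300 is $3,227 ≥ base, so the credit is $0.
Total: $2,200 + $0 = $2,200.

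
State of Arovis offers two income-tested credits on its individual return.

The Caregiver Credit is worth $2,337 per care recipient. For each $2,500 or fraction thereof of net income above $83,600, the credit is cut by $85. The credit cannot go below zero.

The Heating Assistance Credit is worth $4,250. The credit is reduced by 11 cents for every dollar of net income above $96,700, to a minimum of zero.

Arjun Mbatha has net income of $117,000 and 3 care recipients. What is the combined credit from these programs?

Caregiver Credit: base = 3 × $2,337 = $7,011. income exceeds $83,600 by $33,400, which is 14 full-or-partial $2,500 increments; reduction = 14 × $85 = $1,190, leaving $5,821.
Heating Assistance Credit: 11% of the $20,300 excess over $96,700 is $2,233; credit = $4,250 − $2,233 = $2,017.
Total: $5,821 + $2,017 = $7,838.

$7,838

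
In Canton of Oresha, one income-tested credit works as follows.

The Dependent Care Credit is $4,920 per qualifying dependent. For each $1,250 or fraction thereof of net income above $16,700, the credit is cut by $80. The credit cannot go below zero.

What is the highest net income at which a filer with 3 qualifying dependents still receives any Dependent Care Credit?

$246,700

Full credit = 3 × $4,920 = $14,760.
After 184 increments the reduction is 184 × $80 = $14,720, leaving $40; one more increment wipes it out. Increment 184 ends at excess 184 × $1,250 = $230,000, so the highest qualifying income is $16,700 + $230,000 = $246,700.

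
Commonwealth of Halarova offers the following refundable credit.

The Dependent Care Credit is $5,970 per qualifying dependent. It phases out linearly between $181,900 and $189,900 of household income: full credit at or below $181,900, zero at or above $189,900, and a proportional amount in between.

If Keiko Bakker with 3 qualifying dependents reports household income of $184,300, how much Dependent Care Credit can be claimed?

$12,537

Dependent Care Credit: base = 3 × $5,970 = $17,910. $184,300 is $2,400 into a $8,000 phase-out range, leaving 5,600/8,000 of the credit: $17,910 × 5,600/8,000 = $12,537.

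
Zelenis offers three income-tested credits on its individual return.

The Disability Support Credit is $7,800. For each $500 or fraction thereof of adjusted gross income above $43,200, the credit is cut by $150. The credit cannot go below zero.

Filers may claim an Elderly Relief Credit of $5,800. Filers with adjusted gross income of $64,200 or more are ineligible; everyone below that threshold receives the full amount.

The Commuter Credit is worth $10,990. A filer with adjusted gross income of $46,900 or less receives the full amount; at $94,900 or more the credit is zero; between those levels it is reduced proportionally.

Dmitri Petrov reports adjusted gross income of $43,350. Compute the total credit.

Disability Support Credit: income exceeds $43,200 by $150, which is 1 full-or-partial $500 increment; reduction = 1 × $150 = $150, leaving $7,650.
Elderly Relief Credit: $43,350 is below the $64,200 cutoff, so the full $5,800 applies.
Commuter Credit: $43,350 is at or below the $46,900 threshold, so the full $10,990 applies.
Total: $7,650 + $5,800 + $10,990 = $24,440.

$24,440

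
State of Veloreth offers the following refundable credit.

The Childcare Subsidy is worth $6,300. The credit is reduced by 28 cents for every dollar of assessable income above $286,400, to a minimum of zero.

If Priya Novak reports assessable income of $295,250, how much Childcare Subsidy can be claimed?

$3,822

Childcare Subsidy: 28% of the $8,850 excess over $286,400 is $2,478; credit = $6,300 − $2,478 = $3,822.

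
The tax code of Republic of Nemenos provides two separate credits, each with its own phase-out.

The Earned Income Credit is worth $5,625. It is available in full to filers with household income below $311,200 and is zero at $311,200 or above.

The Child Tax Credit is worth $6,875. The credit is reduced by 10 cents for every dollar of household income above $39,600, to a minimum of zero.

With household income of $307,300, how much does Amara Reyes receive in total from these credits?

Earned Income Credit: $307,300 is below the $311,200 cutoff, so the full $5,625 applies.
Child Tax Credit: 10% of the $267,700 excess over $39,600 is $26,770 ≥ base, so the credit is $0.
Total: $5,625 + $0 = $5,625.

$5,625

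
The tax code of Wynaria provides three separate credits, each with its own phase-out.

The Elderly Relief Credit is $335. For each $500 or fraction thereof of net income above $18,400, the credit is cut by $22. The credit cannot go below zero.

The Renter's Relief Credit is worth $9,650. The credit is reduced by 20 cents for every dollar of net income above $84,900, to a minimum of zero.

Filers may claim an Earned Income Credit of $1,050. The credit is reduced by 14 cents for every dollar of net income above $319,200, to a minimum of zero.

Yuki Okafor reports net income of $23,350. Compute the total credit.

Elderly Relief Credit: income exceeds $18,400 by $4,950, which is 10 full-or-partial $500 increments; reduction = 10 × $22 = $220, leaving $115.
Renter's Relief Credit: $23,350 is at or below the $84,900 threshold, so the full $9,650 applies.
Earned Income Credit: $23,350 is at or below the $319,200 threshold, so the full $1,050 applies.
Total: $115 + $9,650 + $1,050 = $10,815.

$10,815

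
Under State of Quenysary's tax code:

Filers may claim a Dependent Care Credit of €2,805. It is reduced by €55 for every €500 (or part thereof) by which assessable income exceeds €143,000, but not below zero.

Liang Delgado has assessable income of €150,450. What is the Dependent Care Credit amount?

€1,980

Dependent Care Credit: income exceeds €143,000 by €7,450, which is 15 full-or-partial €500 increments; reduction = 15 × €55 = €825, leaving €1,980.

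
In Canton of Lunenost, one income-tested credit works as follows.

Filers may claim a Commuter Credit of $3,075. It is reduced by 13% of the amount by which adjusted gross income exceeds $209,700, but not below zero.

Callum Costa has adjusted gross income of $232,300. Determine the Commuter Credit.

Commuter Credit: 13% of the $22,600 excess over $209,700 is $2,938; credit = $3,075 − $2,938 = $137.

$137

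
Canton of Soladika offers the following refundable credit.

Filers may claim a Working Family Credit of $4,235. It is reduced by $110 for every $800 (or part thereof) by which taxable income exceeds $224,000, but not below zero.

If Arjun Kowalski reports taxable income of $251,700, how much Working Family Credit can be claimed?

$385

Working Family Credit: income exceeds $224,000 by $27,700, which is 35 full-or-partial $800 increments; reduction = 35 × $110 = $3,850, leaving $385.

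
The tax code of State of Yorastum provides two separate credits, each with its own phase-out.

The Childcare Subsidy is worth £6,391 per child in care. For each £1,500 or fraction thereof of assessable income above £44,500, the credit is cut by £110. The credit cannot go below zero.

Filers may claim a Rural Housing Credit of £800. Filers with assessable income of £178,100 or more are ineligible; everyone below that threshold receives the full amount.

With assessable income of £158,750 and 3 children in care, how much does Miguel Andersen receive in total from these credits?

Childcare Subsidy: base = 3 × £6,391 = £19,173. income exceeds £44,500 by £114,250, which is 77 full-or-partial £1,500 increments; reduction = 77 × £110 = £8,470, leaving £10,703.
Rural Housing Credit: £158,750 is below the £178,100 cutoff, so the full £800 applies.
Total: £10,703 + £800 = £11,503.

£11,503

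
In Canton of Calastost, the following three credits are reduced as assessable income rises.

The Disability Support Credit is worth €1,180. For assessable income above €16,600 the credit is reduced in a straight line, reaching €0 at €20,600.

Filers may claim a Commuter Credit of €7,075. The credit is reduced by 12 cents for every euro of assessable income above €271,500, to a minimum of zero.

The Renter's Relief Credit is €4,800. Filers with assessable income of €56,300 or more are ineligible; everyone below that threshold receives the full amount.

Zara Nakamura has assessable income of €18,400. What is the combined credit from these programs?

Disability Support Credit: €18,400 is €1,800 into a €4,000 phase-out range, leaving 2,200/4,000 of the credit: €1,180 × 2,200/4,000 = €649.
Commuter Credit: €18,400 is at or below the €271,500 threshold, so the full €7,075 applies.
Renter's Relief Credit: €18,400 is below the €56,300 cutoff, so the full €4,800 applies.
Total: €649 + €7,075 + €4,800 = €12,524.

€12,524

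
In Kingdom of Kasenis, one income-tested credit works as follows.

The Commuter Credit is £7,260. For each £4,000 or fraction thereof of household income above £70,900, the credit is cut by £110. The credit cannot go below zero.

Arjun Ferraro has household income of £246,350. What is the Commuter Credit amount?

Commuter Credit: income exceeds £70,900 by £175,450, which is 44 full-or-partial £4,000 increments; reduction = 44 × £110 = £4,840, leaving £2,420.

£2,420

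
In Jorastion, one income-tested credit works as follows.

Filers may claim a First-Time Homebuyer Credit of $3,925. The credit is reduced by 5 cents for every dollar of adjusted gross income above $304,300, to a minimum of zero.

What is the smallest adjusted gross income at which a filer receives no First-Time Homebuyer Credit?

$382,800

The credit falls by 5% of each dollar above $304,300, so it reaches zero when the excess is $3,925 / 5% = $78,500: income = $304,300 + $78,500 = $382,800.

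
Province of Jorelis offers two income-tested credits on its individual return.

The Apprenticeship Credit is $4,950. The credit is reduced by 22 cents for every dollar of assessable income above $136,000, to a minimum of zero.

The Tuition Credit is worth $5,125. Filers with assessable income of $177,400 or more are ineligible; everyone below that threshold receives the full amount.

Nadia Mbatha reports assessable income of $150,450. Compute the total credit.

$6,896

Apprenticeship Credit: 22% of the $14,450 excess over $136,000 is $3,179; credit = $4,950 − $3,179 = $1,771.
Tuition Credit: $150,450 is below the $177,400 cutoff, so the full $5,125 applies.
Total: $1,771 + $5,125 = $6,896.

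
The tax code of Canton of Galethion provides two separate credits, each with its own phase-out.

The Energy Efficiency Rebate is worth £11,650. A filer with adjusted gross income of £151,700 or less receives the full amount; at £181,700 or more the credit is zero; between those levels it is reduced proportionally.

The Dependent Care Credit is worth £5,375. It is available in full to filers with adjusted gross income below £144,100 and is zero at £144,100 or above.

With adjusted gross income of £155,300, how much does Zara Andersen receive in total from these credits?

Energy Efficiency Rebate: £155,300 is £3,600 into a £30,000 phase-out range, leaving 26,400/30,000 of the credit: £11,650 × 26,400/30,000 = £10,252.
Dependent Care Credit: £155,300 meets or exceeds the £144,100 cutoff, so the credit is £0.
Total: £10,252 + £0 = £10,252.

£10,252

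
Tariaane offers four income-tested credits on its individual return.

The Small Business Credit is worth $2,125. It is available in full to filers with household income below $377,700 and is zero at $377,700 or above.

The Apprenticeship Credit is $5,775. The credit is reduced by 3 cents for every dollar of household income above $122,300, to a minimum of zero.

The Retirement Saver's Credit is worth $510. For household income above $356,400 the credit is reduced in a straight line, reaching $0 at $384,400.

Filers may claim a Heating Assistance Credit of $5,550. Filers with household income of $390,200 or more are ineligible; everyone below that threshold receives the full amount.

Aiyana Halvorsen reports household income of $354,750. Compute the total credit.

Small Business Credit: $354,750 is below the $377,700 cutoff, so the full $2,125 applies.
Apprenticeship Credit: 3% of the $232,450 excess over $122,300 is $6,973.50 ≥ base, so the credit is $0.
Retirement Saver's Credit: $354,750 is at or below the $356,400 threshold, so the full $510 applies.
Heating Assistance Credit: $354,750 is below the $390,200 cutoff, so the full $5,550 applies.
Total: $2,125 + $0 + $510 + $5,550 = $8,185.

$8,185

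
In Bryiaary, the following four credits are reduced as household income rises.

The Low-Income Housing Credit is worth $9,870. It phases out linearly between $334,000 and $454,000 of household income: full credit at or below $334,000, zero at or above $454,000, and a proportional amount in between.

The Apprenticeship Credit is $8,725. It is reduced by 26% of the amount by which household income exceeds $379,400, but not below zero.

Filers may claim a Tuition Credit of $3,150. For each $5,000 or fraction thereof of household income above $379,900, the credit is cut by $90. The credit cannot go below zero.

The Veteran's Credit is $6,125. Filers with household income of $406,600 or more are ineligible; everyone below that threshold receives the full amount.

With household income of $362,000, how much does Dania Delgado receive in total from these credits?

$25,567

Low-Income Housing Credit: $362,000 is $28,000 into a $120,000 phase-out range, leaving 92,000/120,000 of the credit: $9,870 × 92,000/120,000 = $7,567.
Apprenticeship Credit: $362,000 is at or below the $379,400 threshold, so the full $8,725 applies.
Tuition Credit: $362,000 is at or below the $379,900 threshold, so the full $3,150 applies.
Veteran's Credit: $362,000 is below the $406,600 cutoff, so the full $6,125 applies.
Total: $7,567 + $8,725 + $3,150 + $6,125 = $25,567.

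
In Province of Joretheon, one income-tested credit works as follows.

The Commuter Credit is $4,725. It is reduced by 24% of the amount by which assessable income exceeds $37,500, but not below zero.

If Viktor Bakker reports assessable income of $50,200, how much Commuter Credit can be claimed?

$1,677

Commuter Credit: 24% of the $12,700 excess over $37,500 is $3,048; credit = $4,725 − $3,048 = $1,677.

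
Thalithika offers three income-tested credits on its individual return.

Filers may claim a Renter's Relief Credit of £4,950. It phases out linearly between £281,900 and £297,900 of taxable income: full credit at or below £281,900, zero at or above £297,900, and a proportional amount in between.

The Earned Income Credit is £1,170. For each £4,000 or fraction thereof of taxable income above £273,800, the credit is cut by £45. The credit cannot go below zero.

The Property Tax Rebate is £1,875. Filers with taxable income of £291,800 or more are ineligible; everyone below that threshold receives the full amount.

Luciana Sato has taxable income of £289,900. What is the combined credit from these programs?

Renter's Relief Credit: £289,900 is £8,000 into a £16,000 phase-out range, leaving 8,000/16,000 of the credit: £4,950 × 8,000/16,000 = £2,475.
Earned Income Credit: income exceeds £273,800 by £16,100, which is 5 full-or-partial £4,000 increments; reduction = 5 × £45 = £225, leaving £945.
Property Tax Rebate: £289,900 is below the £291,800 cutoff, so the full £1,875 applies.
Total: £2,475 + £945 + £1,875 = £5,295.

£5,295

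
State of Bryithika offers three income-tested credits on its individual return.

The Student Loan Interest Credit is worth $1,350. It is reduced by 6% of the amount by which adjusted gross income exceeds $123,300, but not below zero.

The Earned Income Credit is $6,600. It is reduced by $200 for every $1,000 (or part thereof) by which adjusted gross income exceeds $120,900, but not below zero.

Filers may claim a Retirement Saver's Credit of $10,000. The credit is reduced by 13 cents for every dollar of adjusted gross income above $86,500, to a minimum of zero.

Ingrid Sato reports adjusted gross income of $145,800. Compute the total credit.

$3,891

Student Loan Interest Credit: 6% of the $22,500 excess over $123,300 is $1,350 ≥ base, so the credit is $0.
Earned Income Credit: income exceeds $120,900 by $24,900, which is 25 full-or-partial $1,000 increments; reduction = 25 × $200 = $5,000, leaving $1,600.
Retirement Saver's Credit: 13% of the $59,300 excess over $86,500 is $7,709; credit = $10,000 − $7,709 = $2,291.
Total: $0 + $1,600 + $2,291 = $3,891.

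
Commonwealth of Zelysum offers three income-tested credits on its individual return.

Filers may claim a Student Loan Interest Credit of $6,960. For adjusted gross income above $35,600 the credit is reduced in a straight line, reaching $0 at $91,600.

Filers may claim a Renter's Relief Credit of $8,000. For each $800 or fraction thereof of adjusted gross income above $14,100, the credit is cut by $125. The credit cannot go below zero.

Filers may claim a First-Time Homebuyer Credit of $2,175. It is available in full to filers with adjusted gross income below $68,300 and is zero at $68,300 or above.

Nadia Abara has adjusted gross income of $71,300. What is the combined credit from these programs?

$2,523

Student Loan Interest Credit: $71,300 is $35,700 into a $56,000 phase-out range, leaving 20,300/56,000 of the credit: $6,960 × 20,300/56,000 = $2,523.
Renter's Relief Credit: income exceeds $14,100 by $57,200 → 72 increments × $125 = $9,000 ≥ base, so the credit is $0.
First-Time Homebuyer Credit: $71,300 meets or exceeds the $68,300 cutoff, so the credit is $0.
Total: $2,523 + $0 + $0 = $2,523.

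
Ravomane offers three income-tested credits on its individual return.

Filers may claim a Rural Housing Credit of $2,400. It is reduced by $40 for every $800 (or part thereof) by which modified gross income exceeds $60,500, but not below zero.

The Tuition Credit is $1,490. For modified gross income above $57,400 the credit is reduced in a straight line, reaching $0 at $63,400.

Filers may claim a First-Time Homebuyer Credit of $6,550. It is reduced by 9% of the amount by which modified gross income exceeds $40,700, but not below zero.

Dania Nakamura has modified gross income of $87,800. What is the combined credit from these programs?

Rural Housing Credit: income exceeds $60,500 by $27,300, which is 35 full-or-partial $800 increments; reduction = 35 × $40 = $1,400, leaving $1,000.
Tuition Credit: $87,800 is at or above $63,400, so the credit is $0.
First-Time Homebuyer Credit: 9% of the $47,100 excess over $40,700 is $4,239; credit = $6,550 − $4,239 = $2,311.
Total: $1,000 + $0 + $2,311 = $3,311.

$3,311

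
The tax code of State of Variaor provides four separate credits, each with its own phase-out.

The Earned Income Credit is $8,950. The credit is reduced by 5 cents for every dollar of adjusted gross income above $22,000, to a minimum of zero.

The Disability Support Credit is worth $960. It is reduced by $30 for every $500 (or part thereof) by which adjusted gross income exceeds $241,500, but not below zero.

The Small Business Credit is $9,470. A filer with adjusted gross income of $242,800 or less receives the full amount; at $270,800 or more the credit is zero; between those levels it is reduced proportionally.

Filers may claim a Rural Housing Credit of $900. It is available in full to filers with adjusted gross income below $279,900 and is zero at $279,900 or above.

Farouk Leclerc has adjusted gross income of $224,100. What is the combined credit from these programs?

Earned Income Credit: 5% of the $202,100 excess over $22,000 is $10,105 ≥ base, so the credit is $0.
Disability Support Credit: $224,100 is at or below the $241,500 threshold, so the full $960 applies.
Small Business Credit: $224,100 is at or below the $242,800 threshold, so the full $9,470 applies.
Rural Housing Credit: $224,100 is below the $279,900 cutoff, so the full $900 applies.
Total: $0 + $960 + $9,470 + $900 = $11,330.

$11,330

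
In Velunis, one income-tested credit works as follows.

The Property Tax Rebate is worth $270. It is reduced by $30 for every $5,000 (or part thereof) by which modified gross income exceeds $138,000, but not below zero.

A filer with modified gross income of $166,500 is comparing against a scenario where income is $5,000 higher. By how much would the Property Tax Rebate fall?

$30

At $166,500 — income exceeds $138,000 by $28,500, which is 6 full-or-partial $5,000 increments; reduction = 6 × $30 = $180, leaving $90.
At $171,500 — income exceeds $138,000 by $33,500, which is 7 full-or-partial $5,000 increments; reduction = 7 × $30 = $210, leaving $60.
Lost: $90 − $60 = $30.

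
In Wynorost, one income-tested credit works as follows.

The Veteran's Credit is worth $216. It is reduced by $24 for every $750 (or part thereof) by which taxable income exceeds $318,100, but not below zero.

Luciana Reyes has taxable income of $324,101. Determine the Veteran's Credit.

Veteran's Credit: income exceeds $318,100 by $6,001 → 9 increments × $24 = $216 ≥ base, so the credit is $0.

$0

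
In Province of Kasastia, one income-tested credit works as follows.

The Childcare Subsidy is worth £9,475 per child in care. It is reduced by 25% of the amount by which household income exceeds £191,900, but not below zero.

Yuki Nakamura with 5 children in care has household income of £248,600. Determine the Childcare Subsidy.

£33,200

Childcare Subsidy: base = 5 × £9,475 = £47,375. 25% of the £56,700 excess over £191,900 is £14,175; credit = £47,375 − £14,175 = £33,200.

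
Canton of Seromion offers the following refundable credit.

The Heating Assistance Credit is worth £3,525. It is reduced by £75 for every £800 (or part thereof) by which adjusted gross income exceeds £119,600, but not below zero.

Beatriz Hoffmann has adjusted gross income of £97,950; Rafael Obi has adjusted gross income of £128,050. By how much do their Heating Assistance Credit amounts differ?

Beatriz (£97,950): Heating Assistance Credit: £97,950 is at or below the £119,600 threshold, so the full £3,525 applies.
Rafael (£128,050): Heating Assistance Credit: income exceeds £119,600 by £8,450, which is 11 full-or-partial £800 increments; reduction = 11 × £75 = £825, leaving £2,700.
Difference: |£3,525 − £2,700| = £825.

£825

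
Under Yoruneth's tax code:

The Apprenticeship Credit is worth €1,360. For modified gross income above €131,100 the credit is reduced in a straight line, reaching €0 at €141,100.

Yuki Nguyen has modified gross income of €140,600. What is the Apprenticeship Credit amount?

Apprenticeship Credit: €140,600 is €9,500 into a €10,000 phase-out range, leaving 500/10,000 of the credit: €1,360 × 500/10,000 = €68.

€68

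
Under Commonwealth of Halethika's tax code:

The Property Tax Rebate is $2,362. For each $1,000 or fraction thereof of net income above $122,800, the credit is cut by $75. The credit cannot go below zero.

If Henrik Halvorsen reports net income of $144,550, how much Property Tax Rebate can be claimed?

Property Tax Rebate: income exceeds $122,800 by $21,750, which is 22 full-or-partial $1,000 increments; reduction = 22 × $75 = $1,650, leaving $712.

$712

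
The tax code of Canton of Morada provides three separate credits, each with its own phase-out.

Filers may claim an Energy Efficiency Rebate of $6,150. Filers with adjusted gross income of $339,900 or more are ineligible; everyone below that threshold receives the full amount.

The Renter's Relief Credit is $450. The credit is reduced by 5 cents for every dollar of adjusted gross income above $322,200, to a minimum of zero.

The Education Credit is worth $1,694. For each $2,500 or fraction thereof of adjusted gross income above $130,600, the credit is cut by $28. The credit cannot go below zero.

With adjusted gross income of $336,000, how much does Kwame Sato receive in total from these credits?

Energy Efficiency Rebate: $336,000 is below the $339,900 cutoff, so the full $6,150 applies.
Renter's Relief Credit: 5% of the $13,800 excess over $322,200 is $690 ≥ base, so the credit is $0.
Education Credit: income exceeds $130,600 by $205,400 → 83 increments × $28 = $2,324 ≥ base, so the credit is $0.
Total: $6,150 + $0 + $0 = $6,150.

$6,150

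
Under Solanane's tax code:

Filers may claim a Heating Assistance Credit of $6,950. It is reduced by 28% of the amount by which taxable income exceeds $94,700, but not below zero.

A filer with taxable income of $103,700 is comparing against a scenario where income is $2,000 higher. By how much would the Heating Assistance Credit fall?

At $103,700 — 28% of the $9,000 excess over $94,700 is $2,520; credit = $6,950 − $2,520 = $4,430.
At $105,700 — 28% of the $11,000 excess over $94,700 is $3,080; credit = $6,950 − $3,080 = $3,870.
Lost: $4,430 − $3,870 = $560.

$560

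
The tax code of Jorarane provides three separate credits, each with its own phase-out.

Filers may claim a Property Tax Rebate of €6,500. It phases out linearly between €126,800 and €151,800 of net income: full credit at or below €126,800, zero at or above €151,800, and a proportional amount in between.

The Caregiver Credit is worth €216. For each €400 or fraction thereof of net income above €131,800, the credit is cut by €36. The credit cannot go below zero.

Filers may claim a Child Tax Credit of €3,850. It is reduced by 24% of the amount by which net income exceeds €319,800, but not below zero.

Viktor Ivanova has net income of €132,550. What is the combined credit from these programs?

€8,999

Property Tax Rebate: €132,550 is €5,750 into a €25,000 phase-out range, leaving 19,250/25,000 of the credit: €6,500 × 19,250/25,000 = €5,005.
Caregiver Credit: income exceeds €131,800 by €750, which is 2 full-or-partial €400 increments; reduction = 2 × €36 = €72, leaving €144.
Child Tax Credit: €132,550 is at or below the €319,800 threshold, so the full €3,850 applies.
Total: €5,005 + €144 + €3,850 = €8,999.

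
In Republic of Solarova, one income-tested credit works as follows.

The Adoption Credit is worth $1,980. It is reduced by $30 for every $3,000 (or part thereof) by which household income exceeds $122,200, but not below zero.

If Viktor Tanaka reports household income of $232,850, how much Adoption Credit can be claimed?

Adoption Credit: income exceeds $122,200 by $110,650, which is 37 full-or-partial $3,000 increments; reduction = 37 × $30 = $1,110, leaving $870.

$870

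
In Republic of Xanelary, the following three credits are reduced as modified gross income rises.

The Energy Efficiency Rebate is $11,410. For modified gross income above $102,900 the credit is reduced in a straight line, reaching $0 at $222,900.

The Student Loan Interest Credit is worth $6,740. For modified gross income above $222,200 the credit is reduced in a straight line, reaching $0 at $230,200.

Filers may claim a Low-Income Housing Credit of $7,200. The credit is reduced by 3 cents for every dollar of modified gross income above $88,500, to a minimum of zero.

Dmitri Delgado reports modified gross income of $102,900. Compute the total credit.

$24,918

Energy Efficiency Rebate: $102,900 is at or below the $102,900 threshold, so the full $11,410 applies.
Student Loan Interest Credit: $102,900 is at or below the $222,200 threshold, so the full $6,740 applies.
Low-Income Housing Credit: 3% of the $14,400 excess over $88,500 is $432; credit = $7,200 − $432 = $6,768.
Total: $11,410 + $6,740 + $6,768 = $24,918.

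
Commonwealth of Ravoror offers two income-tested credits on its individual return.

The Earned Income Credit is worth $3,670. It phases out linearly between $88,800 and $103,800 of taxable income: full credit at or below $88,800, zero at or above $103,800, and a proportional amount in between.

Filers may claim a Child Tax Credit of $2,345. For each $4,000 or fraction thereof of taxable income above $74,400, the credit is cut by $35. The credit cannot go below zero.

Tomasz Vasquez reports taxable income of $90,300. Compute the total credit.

Earned Income Credit: $90,300 is $1,500 into a $15,000 phase-out range, leaving 13,500/15,000 of the credit: $3,670 × 13,500/15,000 = $3,303.
Child Tax Credit: income exceeds $74,400 by $15,900, which is 4 full-or-partial $4,000 increments; reduction = 4 × $35 = $140, leaving $2,205.
Total: $3,303 + $2,205 = $5,508.

$5,508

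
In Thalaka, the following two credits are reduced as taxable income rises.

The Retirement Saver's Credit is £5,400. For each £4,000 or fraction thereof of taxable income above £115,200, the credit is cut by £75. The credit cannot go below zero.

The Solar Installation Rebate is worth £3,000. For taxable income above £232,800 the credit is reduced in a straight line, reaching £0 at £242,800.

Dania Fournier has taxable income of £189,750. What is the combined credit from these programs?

£6,975

Retirement Saver's Credit: income exceeds £115,200 by £74,550, which is 19 full-or-partial £4,000 increments; reduction = 19 × £75 = £1,425, leaving £3,975.
Solar Installation Rebate: £189,750 is at or below the £232,800 threshold, so the full £3,000 applies.
Total: £3,975 + £3,000 = £6,975.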